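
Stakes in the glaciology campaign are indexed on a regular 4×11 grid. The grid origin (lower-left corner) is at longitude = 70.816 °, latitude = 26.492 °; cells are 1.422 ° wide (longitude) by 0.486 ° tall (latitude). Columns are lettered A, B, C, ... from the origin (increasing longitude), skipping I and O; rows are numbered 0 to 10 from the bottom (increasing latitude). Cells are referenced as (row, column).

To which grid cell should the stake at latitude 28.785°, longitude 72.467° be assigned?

(4, B)

Column index: ⌊(72.467 − 70.816) / 1.422⌋ = ⌊1.161⌋ = 1 → column B
Row offset from origin: ⌊(28.785 − 26.492) / 0.486⌋ = ⌊4.718⌋ = 4 → row 4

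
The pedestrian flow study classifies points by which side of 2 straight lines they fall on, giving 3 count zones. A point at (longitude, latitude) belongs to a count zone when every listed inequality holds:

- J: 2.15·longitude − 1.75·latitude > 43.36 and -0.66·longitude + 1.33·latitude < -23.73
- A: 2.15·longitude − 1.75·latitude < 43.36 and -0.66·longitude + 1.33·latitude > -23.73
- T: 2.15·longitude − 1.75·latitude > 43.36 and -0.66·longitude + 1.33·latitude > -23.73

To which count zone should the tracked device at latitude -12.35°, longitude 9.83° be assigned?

2.15·9.83 − 1.75·-12.35 = 42.747, which is < 43.36
-0.66·9.83 + 1.33·-12.35 = -22.913, which is > -23.73
This sign pattern matches A.

A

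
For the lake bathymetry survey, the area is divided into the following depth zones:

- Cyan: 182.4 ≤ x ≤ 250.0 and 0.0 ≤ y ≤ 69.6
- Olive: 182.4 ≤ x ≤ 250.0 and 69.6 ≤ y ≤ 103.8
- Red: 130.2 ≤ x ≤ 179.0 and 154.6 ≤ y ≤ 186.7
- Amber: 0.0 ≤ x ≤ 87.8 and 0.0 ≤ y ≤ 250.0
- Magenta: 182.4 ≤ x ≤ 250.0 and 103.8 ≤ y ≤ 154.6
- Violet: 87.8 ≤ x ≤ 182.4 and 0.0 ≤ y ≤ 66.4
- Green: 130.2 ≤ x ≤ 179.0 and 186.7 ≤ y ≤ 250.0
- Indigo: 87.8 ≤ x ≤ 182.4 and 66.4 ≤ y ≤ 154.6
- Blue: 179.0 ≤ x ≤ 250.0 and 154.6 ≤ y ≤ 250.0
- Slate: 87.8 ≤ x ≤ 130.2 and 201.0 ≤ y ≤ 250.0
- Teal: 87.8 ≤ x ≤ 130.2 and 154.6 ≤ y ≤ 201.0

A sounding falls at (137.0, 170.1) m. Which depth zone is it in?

The point has x = 137.0 and y = 170.1.
Only Red satisfies 130.2 ≤ x ≤ 179.0 and 154.6 ≤ y ≤ 186.7.

Red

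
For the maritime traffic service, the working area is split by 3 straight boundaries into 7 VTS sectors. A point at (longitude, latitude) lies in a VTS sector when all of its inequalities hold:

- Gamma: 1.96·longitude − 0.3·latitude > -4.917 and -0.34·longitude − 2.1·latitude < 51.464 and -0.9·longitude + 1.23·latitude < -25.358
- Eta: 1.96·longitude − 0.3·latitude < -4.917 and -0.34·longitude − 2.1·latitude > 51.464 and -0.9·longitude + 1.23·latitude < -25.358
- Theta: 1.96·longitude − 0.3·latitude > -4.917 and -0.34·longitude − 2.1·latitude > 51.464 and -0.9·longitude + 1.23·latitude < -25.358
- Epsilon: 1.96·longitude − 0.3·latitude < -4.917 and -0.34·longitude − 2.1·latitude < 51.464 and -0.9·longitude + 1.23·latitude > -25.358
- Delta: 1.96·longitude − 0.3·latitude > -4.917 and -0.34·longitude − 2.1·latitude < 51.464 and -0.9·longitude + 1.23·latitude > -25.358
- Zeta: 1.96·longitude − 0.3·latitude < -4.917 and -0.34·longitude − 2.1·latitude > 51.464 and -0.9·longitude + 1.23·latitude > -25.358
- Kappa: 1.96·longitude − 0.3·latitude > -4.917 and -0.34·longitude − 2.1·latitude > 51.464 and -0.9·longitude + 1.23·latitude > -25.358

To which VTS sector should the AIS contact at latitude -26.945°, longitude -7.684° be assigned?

Eta

1.96·-7.684 − 0.3·-26.945 = -6.977, which is < -4.917
-0.34·-7.684 − 2.1·-26.945 = 59.197, which is > 51.464
-0.9·-7.684 + 1.23·-26.945 = -26.227, which is < -25.358
This sign pattern matches Eta.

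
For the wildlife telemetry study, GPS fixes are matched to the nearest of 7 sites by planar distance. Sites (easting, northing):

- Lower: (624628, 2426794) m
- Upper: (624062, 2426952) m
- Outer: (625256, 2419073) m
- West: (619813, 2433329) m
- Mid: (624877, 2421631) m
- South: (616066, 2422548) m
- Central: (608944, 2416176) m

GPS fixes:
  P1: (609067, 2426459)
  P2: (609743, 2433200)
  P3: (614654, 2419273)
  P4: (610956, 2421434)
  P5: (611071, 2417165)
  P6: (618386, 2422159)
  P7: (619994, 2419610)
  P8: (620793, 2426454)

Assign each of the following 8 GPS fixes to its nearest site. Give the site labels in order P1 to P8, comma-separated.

South, West, South, South, Central, South, South, Upper

P1 → South (d²=64281922.00)
P2 → West (d²=101421541.00)
P3 → South (d²=12719369.00)
P4 → South (d²=27353096.00)
P5 → Central (d²=5502250.00)
P6 → South (d²=5533721.00)
P7 → South (d²=24061028.00)
P8 → Upper (d²=10934365.00)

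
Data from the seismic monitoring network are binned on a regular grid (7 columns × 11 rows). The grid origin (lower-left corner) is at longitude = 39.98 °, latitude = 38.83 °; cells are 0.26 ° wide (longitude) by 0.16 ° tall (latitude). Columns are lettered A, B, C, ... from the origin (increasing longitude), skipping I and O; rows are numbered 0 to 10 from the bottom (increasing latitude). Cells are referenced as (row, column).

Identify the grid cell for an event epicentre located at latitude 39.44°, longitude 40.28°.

Column index: ⌊(40.28 − 39.98) / 0.26⌋ = ⌊1.154⌋ = 1 → column B
Row offset from origin: ⌊(39.44 − 38.83) / 0.16⌋ = ⌊3.812⌋ = 3 → row 3

(3, B)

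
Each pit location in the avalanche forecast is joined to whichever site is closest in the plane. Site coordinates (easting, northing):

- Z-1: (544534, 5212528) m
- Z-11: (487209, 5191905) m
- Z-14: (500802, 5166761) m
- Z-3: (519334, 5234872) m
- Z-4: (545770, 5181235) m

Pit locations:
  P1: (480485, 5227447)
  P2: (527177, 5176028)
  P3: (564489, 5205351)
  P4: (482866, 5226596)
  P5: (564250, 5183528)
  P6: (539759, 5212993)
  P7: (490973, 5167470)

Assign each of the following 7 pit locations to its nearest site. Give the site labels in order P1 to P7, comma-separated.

Z-11, Z-4, Z-1, Z-11, Z-4, Z-1, Z-14

P1 → Z-11 (d²=1308445940.00)
P2 → Z-4 (d²=372812498.00)
P3 → Z-1 (d²=449711354.00)
P4 → Z-11 (d²=1222327130.00)
P5 → Z-4 (d²=346768249.00)
P6 → Z-1 (d²=23016850.00)
P7 → Z-14 (d²=97111922.00)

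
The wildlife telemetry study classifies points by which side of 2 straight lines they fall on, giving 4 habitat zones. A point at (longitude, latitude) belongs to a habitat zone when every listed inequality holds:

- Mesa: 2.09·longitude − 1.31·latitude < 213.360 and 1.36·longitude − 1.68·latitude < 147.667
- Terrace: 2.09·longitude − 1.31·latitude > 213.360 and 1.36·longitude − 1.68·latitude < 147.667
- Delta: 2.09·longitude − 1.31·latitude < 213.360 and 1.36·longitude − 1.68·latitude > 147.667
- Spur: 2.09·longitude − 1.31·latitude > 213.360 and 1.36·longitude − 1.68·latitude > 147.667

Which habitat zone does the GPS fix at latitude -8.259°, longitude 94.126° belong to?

Mesa

2.09·94.126 − 1.31·-8.259 = 207.543, which is < 213.360
1.36·94.126 − 1.68·-8.259 = 141.886, which is < 147.667
This sign pattern matches Mesa.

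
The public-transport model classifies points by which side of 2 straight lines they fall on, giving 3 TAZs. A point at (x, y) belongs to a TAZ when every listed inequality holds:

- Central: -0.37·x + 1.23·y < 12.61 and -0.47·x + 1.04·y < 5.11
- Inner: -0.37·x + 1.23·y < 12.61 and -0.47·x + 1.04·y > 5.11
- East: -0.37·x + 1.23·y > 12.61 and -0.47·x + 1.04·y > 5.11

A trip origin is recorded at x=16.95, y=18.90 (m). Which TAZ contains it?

East

-0.37·16.95 + 1.23·18.90 = 16.975, which is > 12.61
-0.47·16.95 + 1.04·18.90 = 11.689, which is > 5.11
This sign pattern matches East.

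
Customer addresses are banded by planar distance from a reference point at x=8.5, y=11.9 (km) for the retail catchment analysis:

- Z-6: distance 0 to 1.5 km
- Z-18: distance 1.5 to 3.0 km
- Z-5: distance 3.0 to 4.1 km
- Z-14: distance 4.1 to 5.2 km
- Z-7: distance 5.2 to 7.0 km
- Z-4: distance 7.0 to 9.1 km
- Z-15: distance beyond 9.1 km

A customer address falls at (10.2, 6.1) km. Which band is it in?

Distance = √((10.2−8.5)² + (6.1−11.9)²) = √(2.890 + 33.640) = 6.044 km.
5.2 ≤ 6.044 < 7.0 → Z-7.

Z-7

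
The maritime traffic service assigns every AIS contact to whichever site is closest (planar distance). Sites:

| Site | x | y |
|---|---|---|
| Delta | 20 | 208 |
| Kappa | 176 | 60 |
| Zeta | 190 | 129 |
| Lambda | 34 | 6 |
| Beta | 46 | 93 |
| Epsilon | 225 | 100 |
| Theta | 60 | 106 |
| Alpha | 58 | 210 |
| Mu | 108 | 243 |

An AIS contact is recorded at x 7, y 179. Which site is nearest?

Squared distances to each site:
Delta: 1010.000; Kappa: 42722.000; Zeta: 35989.000; Lambda: 30658.000; Beta: 8917.000; Epsilon: 53765.000; Theta: 8138.000; Alpha: 3562.000; Mu: 14297.000.
Minimum at Delta.

Delta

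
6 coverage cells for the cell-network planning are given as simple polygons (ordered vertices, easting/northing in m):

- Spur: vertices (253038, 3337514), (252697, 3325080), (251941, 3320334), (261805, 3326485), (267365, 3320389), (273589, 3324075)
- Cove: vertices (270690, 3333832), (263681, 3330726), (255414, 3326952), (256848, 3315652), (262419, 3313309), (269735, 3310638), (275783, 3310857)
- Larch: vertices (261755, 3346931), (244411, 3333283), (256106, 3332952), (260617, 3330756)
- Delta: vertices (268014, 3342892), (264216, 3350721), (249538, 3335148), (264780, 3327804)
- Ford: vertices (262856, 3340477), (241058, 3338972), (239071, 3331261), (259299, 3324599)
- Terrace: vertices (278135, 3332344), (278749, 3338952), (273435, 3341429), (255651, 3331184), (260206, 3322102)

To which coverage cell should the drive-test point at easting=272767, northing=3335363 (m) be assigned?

Cast a ray rightward from (272767, 3335363). For each polygon, the edges (by vertex number in listed order) whose endpoints lie on opposite sides of northing = 3335363, where each meets that height, and whether that is right or left of the point:
Spur: 1–2 at easting≈252979.0 (left), 6–1 at easting≈256327.3 (left) → 0 crossings.
Cove: no edge straddles that height → 0 crossings.
Larch: 1–2 at easting≈247054.3 (left), 4–1 at easting≈260941.1 (left) → 0 crossings.
Delta: 2–3 at easting≈249740.6 (left), 4–1 at easting≈266400.2 (left) → 0 crossings.
Ford: 2–3 at easting≈240128.0 (left), 4–1 at easting≈261710.4 (left) → 0 crossings.
Terrace: 1–2 at easting≈278415.5 (right), 3–4 at easting≈262905.2 (left) → 1 crossing.
Only Terrace has an odd count, so the point is inside Terrace.

Terrace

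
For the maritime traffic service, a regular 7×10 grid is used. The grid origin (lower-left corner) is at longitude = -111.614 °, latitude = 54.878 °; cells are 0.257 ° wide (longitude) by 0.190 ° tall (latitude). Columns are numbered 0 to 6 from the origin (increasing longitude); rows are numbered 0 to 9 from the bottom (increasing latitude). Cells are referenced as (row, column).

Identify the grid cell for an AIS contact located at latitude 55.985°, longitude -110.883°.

(5, 2)

Column index: ⌊(-110.883 − -111.614) / 0.257⌋ = ⌊2.844⌋ = 2
Row offset from origin: ⌊(55.985 − 54.878) / 0.190⌋ = ⌊5.826⌋ = 5 → row 5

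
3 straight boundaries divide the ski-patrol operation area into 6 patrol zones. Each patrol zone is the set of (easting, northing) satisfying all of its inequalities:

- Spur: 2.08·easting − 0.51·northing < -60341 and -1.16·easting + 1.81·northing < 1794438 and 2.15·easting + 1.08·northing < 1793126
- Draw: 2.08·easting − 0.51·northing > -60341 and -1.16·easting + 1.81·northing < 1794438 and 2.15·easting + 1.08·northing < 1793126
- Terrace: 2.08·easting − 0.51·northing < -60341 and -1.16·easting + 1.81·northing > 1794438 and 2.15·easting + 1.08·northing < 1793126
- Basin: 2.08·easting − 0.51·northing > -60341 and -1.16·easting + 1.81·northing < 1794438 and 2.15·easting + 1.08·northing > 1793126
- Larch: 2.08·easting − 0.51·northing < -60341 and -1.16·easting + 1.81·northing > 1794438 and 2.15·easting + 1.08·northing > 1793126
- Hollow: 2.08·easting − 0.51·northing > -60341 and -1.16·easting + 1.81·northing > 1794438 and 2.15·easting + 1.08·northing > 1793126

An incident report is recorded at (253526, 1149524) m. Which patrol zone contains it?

2.08·253526 − 0.51·1149524 = -58923.160, which is > -60341
-1.16·253526 + 1.81·1149524 = 1786548.280, which is < 1794438
2.15·253526 + 1.08·1149524 = 1786566.820, which is < 1793126
This sign pattern matches Draw.

Draw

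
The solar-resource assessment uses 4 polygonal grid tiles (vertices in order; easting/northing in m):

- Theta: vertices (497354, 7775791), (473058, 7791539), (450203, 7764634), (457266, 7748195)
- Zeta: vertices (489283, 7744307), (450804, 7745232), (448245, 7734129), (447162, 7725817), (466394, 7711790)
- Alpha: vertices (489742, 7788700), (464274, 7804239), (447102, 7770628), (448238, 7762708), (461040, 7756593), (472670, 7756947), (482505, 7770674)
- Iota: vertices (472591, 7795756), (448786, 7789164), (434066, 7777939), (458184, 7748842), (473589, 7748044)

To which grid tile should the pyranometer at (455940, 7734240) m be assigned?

Zeta

Cast a ray rightward from (455940, 7734240). For each polygon, the edges (by vertex number in listed order) whose endpoints lie on opposite sides of northing = 7734240, where each meets that height, and whether that is right or left of the point:
Theta: no edge straddles that height → 0 crossings.
Zeta: 2–3 at easting≈448270.6 (left), 5–1 at easting≈482196.8 (right) → 1 crossing.
Alpha: no edge straddles that height → 0 crossings.
Iota: no edge straddles that height → 0 crossings.
Only Zeta has an odd count, so the point is inside Zeta.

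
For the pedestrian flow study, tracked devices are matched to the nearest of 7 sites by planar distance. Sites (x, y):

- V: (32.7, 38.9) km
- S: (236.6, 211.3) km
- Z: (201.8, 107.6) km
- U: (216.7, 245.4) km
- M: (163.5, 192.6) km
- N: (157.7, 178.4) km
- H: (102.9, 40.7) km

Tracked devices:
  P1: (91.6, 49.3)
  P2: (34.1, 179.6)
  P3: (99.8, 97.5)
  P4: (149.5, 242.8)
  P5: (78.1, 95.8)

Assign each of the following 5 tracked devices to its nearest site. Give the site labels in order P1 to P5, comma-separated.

H, N, H, M, H

P1 → H (d²=201.65)
P2 → N (d²=15278.40)
P3 → H (d²=3235.85)
P4 → M (d²=2716.04)
P5 → H (d²=3651.05)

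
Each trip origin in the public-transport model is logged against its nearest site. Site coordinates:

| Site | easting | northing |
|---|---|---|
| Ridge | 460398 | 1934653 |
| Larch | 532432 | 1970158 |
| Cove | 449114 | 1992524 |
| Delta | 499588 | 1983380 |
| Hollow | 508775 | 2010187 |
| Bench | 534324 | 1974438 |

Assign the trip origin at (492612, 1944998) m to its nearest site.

Ridge

Squared distances to each site:
Ridge: 1144760821.000; Larch: 2218658000.000; Cove: 4150796680.000; Delta: 1521842500.000; Hollow: 4510848290.000; Bench: 2606604544.000.
Minimum at Ridge.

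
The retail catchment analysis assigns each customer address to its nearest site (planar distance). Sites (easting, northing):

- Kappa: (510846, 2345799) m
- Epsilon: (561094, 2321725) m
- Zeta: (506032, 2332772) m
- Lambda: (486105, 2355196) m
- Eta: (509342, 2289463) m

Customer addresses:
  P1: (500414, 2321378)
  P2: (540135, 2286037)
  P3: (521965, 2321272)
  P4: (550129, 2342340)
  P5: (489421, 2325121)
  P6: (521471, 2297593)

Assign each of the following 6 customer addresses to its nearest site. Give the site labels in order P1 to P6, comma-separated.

Zeta, Eta, Zeta, Epsilon, Zeta, Eta

P1 → Zeta (d²=161385160.00)
P2 → Eta (d²=959946325.00)
P3 → Zeta (d²=386110489.00)
P4 → Epsilon (d²=545209450.00)
P5 → Zeta (d²=334463122.00)
P6 → Eta (d²=213209541.00)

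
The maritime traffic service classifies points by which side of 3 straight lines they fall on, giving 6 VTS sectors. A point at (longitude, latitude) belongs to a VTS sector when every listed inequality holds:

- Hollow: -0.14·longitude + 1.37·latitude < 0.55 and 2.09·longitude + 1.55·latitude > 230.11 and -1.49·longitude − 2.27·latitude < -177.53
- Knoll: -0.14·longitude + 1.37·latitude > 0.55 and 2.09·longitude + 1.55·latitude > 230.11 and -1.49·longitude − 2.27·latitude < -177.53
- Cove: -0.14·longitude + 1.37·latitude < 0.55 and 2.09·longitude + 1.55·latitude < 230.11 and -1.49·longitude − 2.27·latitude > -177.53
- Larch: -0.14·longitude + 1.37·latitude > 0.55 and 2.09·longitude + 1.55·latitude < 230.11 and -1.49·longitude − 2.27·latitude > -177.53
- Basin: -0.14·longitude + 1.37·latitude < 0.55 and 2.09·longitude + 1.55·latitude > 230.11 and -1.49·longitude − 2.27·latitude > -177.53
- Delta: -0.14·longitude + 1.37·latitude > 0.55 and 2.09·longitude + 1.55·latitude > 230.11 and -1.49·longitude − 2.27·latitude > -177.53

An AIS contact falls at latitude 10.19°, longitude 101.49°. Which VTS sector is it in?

-0.14·101.49 + 1.37·10.19 = -0.248, which is < 0.55
2.09·101.49 + 1.55·10.19 = 227.909, which is < 230.11
-1.49·101.49 − 2.27·10.19 = -174.351, which is > -177.53
This sign pattern matches Cove.

Cove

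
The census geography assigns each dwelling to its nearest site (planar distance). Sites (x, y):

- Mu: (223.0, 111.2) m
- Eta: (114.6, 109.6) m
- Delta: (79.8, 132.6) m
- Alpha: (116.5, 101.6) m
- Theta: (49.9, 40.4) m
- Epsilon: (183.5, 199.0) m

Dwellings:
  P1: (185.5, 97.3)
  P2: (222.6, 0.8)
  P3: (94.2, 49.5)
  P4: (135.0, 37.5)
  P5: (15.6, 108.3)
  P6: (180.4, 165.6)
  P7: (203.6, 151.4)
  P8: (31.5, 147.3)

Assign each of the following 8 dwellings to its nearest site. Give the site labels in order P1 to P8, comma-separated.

Mu, Mu, Theta, Alpha, Delta, Epsilon, Mu, Delta

P1 → Mu (d²=1599.46)
P2 → Mu (d²=12188.32)
P3 → Theta (d²=2045.30)
P4 → Alpha (d²=4451.06)
P5 → Delta (d²=4712.13)
P6 → Epsilon (d²=1125.17)
P7 → Mu (d²=1992.40)
P8 → Delta (d²=2548.98)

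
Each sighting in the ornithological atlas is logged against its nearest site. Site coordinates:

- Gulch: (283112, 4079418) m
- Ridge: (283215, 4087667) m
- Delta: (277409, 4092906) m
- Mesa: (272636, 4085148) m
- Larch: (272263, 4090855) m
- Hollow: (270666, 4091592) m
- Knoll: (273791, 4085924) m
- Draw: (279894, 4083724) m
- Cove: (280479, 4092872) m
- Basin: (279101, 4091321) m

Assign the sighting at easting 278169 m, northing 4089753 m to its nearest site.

Squared distances to each site:
Gulch: 131245474.000; Ridge: 29813512.000; Delta: 10519009.000; Mesa: 51820114.000; Larch: 36095240.000; Hollow: 59676930.000; Knoll: 33828125.000; Draw: 39324466.000; Cove: 15064261.000; Basin: 3327248.000.
Minimum at Basin.

Basin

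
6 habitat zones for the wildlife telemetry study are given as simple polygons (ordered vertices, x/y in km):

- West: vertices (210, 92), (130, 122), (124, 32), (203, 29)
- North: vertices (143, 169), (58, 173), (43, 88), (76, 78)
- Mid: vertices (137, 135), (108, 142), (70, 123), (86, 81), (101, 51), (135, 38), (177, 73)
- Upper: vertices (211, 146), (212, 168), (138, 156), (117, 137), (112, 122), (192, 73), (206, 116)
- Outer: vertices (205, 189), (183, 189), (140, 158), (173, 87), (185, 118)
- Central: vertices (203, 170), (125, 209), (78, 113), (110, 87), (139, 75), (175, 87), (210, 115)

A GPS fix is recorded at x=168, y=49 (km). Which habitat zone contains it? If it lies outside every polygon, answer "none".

Cast a ray rightward from (168, 49). For each polygon, the edges (by vertex number in listed order) whose endpoints lie on opposite sides of y = 49, where each meets that height, and whether that is right or left of the point:
West: 2–3 at x≈125.1 (left), 4–1 at x≈205.2 (right) → 1 crossing.
North: no edge straddles that height → 0 crossings.
Mid: 5–6 at x≈106.2 (left), 6–7 at x≈148.2 (left) → 0 crossings.
Upper: no edge straddles that height → 0 crossings.
Outer: no edge straddles that height → 0 crossings.
Central: no edge straddles that height → 0 crossings.
Only West has an odd count, so the point is inside West.

West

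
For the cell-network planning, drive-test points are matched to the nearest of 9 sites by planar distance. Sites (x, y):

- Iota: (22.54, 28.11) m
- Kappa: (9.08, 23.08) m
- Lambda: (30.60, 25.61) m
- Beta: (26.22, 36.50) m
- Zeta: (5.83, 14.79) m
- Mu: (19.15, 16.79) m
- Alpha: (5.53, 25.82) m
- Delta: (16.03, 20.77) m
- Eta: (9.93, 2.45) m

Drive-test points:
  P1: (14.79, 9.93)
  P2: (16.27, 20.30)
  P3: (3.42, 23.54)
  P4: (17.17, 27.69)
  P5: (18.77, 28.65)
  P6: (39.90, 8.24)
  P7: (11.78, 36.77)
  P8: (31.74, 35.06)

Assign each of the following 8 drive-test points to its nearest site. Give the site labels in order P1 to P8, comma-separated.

Mu, Delta, Alpha, Iota, Iota, Lambda, Alpha, Beta

P1 → Mu (d²=66.07)
P2 → Delta (d²=0.28)
P3 → Alpha (d²=9.65)
P4 → Iota (d²=29.01)
P5 → Iota (d²=14.50)
P6 → Lambda (d²=388.21)
P7 → Alpha (d²=158.97)
P8 → Beta (d²=32.54)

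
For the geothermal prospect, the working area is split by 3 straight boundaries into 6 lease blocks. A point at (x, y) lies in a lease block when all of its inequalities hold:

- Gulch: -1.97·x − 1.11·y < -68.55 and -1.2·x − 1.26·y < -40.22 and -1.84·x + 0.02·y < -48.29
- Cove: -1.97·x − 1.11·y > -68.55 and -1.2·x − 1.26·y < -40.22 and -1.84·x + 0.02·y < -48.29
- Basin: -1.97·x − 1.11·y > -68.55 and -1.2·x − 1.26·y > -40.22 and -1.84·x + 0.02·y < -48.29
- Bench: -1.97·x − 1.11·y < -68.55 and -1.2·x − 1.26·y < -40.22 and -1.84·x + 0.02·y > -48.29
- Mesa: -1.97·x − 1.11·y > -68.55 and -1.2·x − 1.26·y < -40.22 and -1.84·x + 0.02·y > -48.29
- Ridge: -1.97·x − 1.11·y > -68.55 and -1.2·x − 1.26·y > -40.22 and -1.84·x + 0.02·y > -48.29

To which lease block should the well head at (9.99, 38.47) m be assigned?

-1.97·9.99 − 1.11·38.47 = -62.382, which is > -68.55
-1.2·9.99 − 1.26·38.47 = -60.460, which is < -40.22
-1.84·9.99 + 0.02·38.47 = -17.612, which is > -48.29
This sign pattern matches Mesa.

Mesa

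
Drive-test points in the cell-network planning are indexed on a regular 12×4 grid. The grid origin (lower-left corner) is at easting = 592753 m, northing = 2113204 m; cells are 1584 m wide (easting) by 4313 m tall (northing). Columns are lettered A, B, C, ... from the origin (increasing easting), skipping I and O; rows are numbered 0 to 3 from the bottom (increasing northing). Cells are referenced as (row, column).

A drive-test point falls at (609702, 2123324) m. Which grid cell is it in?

Column index: ⌊(609702 − 592753) / 1584⌋ = ⌊10.700⌋ = 10 → column L
Row offset from origin: ⌊(2123324 − 2113204) / 4313⌋ = ⌊2.346⌋ = 2 → row 2

(2, L)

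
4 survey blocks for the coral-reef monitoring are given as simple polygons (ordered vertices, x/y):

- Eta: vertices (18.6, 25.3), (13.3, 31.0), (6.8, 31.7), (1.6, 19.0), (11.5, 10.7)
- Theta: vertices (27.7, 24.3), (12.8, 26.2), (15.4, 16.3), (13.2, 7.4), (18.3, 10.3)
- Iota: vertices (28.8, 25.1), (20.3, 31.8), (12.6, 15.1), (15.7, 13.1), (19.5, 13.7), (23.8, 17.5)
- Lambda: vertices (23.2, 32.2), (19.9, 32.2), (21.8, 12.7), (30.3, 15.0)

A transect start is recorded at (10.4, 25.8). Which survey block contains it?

Eta

Cast a ray rightward from (10.4, 25.8). For each polygon, the edges (by vertex number in listed order) whose endpoints lie on opposite sides of y = 25.8, where each meets that height, and whether that is right or left of the point:
Eta: 1–2 at x≈18.14 (right), 3–4 at x≈4.38 (left) → 1 crossing.
Theta: 1–2 at x≈15.94 (right), 2–3 at x≈12.91 (right) → 2 crossings.
Iota: 1–2 at x≈27.91 (right), 2–3 at x≈17.53 (right) → 2 crossings.
Lambda: 2–3 at x≈20.52 (right), 4–1 at x≈25.84 (right) → 2 crossings.
Only Eta has an odd count, so the point is inside Eta.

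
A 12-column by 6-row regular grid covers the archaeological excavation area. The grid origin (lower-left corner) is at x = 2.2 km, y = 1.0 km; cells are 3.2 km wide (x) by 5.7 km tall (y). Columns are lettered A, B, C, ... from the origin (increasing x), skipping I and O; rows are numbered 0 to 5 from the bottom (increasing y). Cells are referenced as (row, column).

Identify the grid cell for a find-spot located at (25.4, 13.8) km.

Column index: ⌊(25.4 − 2.2) / 3.2⌋ = ⌊7.250⌋ = 7 → column H
Row offset from origin: ⌊(13.8 − 1.0) / 5.7⌋ = ⌊2.246⌋ = 2 → row 2

(2, H)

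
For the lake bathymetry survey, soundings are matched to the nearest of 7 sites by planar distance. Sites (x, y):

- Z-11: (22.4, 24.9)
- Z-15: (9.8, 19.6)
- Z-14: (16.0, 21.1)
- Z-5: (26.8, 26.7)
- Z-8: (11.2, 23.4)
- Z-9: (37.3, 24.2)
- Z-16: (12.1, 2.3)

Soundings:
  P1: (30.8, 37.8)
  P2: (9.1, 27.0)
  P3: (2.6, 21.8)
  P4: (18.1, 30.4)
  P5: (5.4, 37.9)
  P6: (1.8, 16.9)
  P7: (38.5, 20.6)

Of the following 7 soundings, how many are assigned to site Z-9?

1

P1 → Z-5
P2 → Z-8
P3 → Z-15
P4 → Z-11
P5 → Z-8
P6 → Z-15
P7 → Z-9
1 of the 7 goes to Z-9.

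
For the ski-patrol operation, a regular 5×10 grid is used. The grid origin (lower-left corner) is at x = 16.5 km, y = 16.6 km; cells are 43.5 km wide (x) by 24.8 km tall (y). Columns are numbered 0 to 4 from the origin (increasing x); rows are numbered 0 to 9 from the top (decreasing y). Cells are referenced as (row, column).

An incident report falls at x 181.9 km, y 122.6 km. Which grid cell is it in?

(5, 3)

Column index: ⌊(181.9 − 16.5) / 43.5⌋ = ⌊3.802⌋ = 3
Row offset from origin: ⌊(122.6 − 16.6) / 24.8⌋ = ⌊4.274⌋ = 4 → row 5 (counted from top)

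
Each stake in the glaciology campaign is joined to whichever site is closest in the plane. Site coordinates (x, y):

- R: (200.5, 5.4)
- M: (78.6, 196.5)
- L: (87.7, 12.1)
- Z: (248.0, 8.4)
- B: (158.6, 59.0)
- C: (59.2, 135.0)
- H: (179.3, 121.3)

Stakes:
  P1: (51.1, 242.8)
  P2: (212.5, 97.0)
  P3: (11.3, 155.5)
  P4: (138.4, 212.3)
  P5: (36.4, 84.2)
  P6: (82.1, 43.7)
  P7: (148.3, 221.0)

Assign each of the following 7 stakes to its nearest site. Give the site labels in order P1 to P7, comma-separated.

M, H, C, M, C, L, M

P1 → M (d²=2899.94)
P2 → H (d²=1692.73)
P3 → C (d²=2714.66)
P4 → M (d²=3825.68)
P5 → C (d²=3100.48)
P6 → L (d²=1029.92)
P7 → M (d²=5458.34)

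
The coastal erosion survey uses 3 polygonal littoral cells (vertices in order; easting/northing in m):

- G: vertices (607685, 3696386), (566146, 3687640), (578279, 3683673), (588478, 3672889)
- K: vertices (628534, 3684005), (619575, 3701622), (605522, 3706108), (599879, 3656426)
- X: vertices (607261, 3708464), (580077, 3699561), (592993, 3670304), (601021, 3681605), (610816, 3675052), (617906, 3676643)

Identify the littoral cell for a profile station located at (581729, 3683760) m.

Cast a ray rightward from (581729, 3683760). For each polygon, the edges (by vertex number in listed order) whose endpoints lie on opposite sides of northing = 3683760, where each meets that height, and whether that is right or left of the point:
G: 2–3 at easting≈578012.9 (left), 4–1 at easting≈597364.2 (right) → 1 crossing.
K: 3–4 at easting≈602983.7 (right), 4–1 at easting≈628279.4 (right) → 2 crossings.
X: 2–3 at easting≈587052.6 (right), 6–1 at easting≈615525.2 (right) → 2 crossings.
Only G has an odd count, so the point is inside G.

G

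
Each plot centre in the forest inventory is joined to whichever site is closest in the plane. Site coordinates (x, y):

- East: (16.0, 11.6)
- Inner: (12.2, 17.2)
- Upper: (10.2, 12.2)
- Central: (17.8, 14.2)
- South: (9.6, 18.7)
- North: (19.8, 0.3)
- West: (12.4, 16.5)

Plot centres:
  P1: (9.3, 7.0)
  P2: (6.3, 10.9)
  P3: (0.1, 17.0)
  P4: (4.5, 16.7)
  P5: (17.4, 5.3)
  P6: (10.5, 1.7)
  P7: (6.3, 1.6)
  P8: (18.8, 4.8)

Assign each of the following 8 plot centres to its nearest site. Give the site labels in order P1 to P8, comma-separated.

P1 → Upper (d²=27.85)
P2 → Upper (d²=16.90)
P3 → South (d²=93.14)
P4 → South (d²=30.01)
P5 → North (d²=30.76)
P6 → North (d²=88.45)
P7 → Upper (d²=127.57)
P8 → North (d²=21.25)

Upper, Upper, South, South, North, North, Upper, North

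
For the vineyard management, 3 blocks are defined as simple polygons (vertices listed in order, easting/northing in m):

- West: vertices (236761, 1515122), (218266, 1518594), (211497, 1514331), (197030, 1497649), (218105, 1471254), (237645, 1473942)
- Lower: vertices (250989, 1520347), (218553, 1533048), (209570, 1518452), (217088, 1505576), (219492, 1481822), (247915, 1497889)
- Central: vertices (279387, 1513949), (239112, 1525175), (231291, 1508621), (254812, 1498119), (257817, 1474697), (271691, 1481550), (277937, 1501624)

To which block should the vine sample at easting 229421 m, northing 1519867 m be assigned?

Lower

Cast a ray rightward from (229421, 1519867). For each polygon, the edges (by vertex number in listed order) whose endpoints lie on opposite sides of northing = 1519867, where each meets that height, and whether that is right or left of the point:
West: no edge straddles that height → 0 crossings.
Lower: 2–3 at easting≈210440.9 (left), 6–1 at easting≈250923.3 (right) → 1 crossing.
Central: 1–2 at easting≈258155.3 (right), 2–3 at easting≈236604.2 (right) → 2 crossings.
Only Lower has an odd count, so the point is inside Lower.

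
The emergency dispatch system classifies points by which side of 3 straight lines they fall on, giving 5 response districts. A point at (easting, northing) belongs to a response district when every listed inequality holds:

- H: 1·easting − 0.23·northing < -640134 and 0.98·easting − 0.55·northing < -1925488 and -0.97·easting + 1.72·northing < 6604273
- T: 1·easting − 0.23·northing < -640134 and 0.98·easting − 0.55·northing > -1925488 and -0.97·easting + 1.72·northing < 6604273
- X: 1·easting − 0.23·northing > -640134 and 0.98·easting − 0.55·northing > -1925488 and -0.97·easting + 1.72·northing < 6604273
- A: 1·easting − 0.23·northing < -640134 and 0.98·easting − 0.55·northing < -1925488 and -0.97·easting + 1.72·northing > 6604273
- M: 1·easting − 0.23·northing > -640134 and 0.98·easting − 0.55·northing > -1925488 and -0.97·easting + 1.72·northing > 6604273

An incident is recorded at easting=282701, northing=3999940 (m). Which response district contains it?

M

1·282701 − 0.23·3999940 = -637285.200, which is > -640134
0.98·282701 − 0.55·3999940 = -1922920.020, which is > -1925488
-0.97·282701 + 1.72·3999940 = 6605676.830, which is > 6604273
This sign pattern matches M.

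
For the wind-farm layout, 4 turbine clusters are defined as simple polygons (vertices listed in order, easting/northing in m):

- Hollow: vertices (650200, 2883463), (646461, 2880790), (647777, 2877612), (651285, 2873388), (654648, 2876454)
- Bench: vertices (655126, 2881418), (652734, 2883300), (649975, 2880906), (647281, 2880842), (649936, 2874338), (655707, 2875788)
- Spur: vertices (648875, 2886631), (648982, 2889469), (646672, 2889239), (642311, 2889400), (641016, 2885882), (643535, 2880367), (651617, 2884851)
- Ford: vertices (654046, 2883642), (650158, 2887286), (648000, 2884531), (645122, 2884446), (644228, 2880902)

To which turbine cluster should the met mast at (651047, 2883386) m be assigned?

Ford

Cast a ray rightward from (651047, 2883386). For each polygon, the edges (by vertex number in listed order) whose endpoints lie on opposite sides of northing = 2883386, where each meets that height, and whether that is right or left of the point:
Hollow: 1–2 at easting≈650092.3 (left), 5–1 at easting≈650248.9 (left) → 0 crossings.
Bench: no edge straddles that height → 0 crossings.
Spur: 5–6 at easting≈642156.1 (left), 6–7 at easting≈648976.5 (left) → 0 crossings.
Ford: 4–5 at easting≈644854.6 (left), 5–1 at easting≈653128.7 (right) → 1 crossing.
Only Ford has an odd count, so the point is inside Ford.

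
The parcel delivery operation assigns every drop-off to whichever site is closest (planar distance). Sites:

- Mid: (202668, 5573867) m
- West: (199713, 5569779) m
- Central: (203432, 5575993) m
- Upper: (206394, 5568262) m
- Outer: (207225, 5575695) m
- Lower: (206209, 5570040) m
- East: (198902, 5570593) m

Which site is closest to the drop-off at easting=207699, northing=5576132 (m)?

Outer

Squared distances to each site:
Mid: 30441186.000; West: 104136805.000; Central: 18226610.000; Upper: 63639925.000; Outer: 415645.000; Lower: 39332564.000; East: 108067730.000.
Minimum at Outer.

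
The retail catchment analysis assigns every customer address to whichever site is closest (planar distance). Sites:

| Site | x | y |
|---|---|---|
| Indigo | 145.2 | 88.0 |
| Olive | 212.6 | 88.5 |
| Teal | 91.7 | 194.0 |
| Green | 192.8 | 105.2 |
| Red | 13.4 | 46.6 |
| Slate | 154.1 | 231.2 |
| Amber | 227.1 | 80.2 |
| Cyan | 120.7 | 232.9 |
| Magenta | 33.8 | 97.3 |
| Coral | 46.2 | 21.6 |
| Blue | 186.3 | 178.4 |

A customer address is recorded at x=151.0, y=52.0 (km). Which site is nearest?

Indigo

Squared distances to each site:
Indigo: 1329.640; Olive: 5126.810; Teal: 23680.490; Green: 4577.480; Red: 18962.920; Slate: 32122.250; Amber: 6586.450; Cyan: 33642.900; Magenta: 15787.930; Coral: 11907.200; Blue: 17223.050.
Minimum at Indigo.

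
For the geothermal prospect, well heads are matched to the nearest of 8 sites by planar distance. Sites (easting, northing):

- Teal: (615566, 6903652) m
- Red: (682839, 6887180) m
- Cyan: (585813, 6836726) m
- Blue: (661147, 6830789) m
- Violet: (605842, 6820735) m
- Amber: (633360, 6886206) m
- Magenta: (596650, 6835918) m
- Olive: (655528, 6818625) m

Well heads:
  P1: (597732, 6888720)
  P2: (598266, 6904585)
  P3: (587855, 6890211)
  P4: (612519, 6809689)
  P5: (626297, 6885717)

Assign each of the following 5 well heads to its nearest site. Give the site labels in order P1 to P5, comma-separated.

P1 → Teal (d²=541016180.00)
P2 → Teal (d²=300160489.00)
P3 → Teal (d²=948560002.00)
P4 → Violet (d²=166596445.00)
P5 → Amber (d²=50125090.00)

Teal, Teal, Teal, Violet, Amber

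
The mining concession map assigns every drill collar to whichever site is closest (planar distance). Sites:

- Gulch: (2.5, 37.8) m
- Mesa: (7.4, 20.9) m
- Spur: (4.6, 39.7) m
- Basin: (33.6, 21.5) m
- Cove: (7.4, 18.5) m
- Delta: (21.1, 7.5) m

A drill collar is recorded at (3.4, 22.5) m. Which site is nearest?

Mesa

Squared distances to each site:
Gulch: 234.900; Mesa: 18.560; Spur: 297.280; Basin: 913.040; Cove: 32.000; Delta: 538.290.
Minimum at Mesa.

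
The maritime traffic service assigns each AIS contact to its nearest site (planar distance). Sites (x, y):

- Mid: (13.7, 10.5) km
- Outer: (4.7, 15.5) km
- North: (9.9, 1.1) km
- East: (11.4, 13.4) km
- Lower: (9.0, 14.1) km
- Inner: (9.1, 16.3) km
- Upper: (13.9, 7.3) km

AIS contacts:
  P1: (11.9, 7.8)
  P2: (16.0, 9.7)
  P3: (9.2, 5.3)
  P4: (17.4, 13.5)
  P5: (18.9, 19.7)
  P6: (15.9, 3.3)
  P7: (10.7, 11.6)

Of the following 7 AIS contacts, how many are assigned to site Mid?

P1 → Upper
P2 → Mid
P3 → North
P4 → Mid
P5 → East
P6 → Upper
P7 → East
2 of the 7 go to Mid.

2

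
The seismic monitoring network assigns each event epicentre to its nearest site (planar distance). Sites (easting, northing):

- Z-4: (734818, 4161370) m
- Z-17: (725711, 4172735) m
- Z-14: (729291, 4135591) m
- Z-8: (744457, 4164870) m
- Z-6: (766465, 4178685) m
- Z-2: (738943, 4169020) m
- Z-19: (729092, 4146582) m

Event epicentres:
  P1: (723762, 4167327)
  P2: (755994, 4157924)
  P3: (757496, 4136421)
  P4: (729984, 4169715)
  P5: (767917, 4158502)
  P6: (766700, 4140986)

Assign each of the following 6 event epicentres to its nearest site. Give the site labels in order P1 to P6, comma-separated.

P1 → Z-17 (d²=33045065.00)
P2 → Z-8 (d²=181349285.00)
P3 → Z-14 (d²=796210925.00)
P4 → Z-17 (d²=27378929.00)
P5 → Z-6 (d²=409461793.00)
P6 → Z-8 (d²=1065196505.00)

Z-17, Z-8, Z-14, Z-17, Z-6, Z-8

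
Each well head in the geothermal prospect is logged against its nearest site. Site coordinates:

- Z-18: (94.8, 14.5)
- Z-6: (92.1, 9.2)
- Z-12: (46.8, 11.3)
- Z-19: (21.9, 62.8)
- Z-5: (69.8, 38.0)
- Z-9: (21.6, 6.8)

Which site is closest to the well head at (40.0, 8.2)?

Z-12

Squared distances to each site:
Z-18: 3042.730; Z-6: 2715.410; Z-12: 55.850; Z-19: 3308.770; Z-5: 1776.080; Z-9: 340.520.
Minimum at Z-12.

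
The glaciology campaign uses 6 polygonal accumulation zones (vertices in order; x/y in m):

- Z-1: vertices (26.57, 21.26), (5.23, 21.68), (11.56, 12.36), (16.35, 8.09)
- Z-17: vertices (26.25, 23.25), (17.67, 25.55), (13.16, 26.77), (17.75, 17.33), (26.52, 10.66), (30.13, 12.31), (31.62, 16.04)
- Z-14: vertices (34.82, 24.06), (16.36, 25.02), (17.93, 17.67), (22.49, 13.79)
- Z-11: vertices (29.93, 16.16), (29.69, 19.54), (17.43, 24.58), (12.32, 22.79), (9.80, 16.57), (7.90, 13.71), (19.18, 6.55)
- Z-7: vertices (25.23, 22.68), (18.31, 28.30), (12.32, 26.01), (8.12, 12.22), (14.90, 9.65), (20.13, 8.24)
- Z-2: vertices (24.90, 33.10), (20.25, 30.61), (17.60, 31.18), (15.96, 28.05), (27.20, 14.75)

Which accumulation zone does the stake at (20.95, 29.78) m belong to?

Z-2

Cast a ray rightward from (20.95, 29.78). For each polygon, the edges (by vertex number in listed order) whose endpoints lie on opposite sides of y = 29.78, where each meets that height, and whether that is right or left of the point:
Z-1: no edge straddles that height → 0 crossings.
Z-17: no edge straddles that height → 0 crossings.
Z-14: no edge straddles that height → 0 crossings.
Z-11: no edge straddles that height → 0 crossings.
Z-7: no edge straddles that height → 0 crossings.
Z-2: 3–4 at x≈16.866 (left), 5–1 at x≈25.316 (right) → 1 crossing.
Only Z-2 has an odd count, so the point is inside Z-2.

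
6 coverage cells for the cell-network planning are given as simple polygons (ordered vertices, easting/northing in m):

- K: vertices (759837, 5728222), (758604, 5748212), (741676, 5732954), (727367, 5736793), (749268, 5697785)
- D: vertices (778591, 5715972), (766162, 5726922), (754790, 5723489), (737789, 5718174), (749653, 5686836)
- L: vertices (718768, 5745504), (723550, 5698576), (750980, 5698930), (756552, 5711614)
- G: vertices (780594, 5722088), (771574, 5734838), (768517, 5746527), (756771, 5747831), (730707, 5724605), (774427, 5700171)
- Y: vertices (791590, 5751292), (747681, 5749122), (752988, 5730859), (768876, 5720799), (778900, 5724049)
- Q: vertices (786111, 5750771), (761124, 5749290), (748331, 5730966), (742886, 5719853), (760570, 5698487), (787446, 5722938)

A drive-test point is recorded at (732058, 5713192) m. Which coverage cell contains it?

Cast a ray rightward from (732058, 5713192). For each polygon, the edges (by vertex number in listed order) whose endpoints lie on opposite sides of northing = 5713192, where each meets that height, and whether that is right or left of the point:
K: 4–5 at easting≈740617.8 (right), 5–1 at easting≈754618.0 (right) → 2 crossings.
D: 4–5 at easting≈739675.1 (right), 5–1 at easting≈775829.9 (right) → 2 crossings.
L: 1–2 at easting≈722060.6 (left), 4–1 at easting≈754792.7 (right) → 1 crossing.
G: 5–6 at easting≈751128.4 (right), 6–1 at easting≈778090.8 (right) → 2 crossings.
Y: no edge straddles that height → 0 crossings.
Q: 4–5 at easting≈748399.1 (right), 5–6 at easting≈776733.4 (right) → 2 crossings.
Only L has an odd count, so the point is inside L.

L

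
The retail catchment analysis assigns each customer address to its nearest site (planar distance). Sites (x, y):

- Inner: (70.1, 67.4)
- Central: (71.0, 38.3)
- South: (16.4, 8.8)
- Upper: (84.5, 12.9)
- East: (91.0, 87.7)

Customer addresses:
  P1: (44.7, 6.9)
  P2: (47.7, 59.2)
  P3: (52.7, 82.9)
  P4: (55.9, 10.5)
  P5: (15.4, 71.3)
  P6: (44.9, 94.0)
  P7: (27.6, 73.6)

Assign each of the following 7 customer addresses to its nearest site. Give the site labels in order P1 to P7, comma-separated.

P1 → South (d²=804.50)
P2 → Inner (d²=569.00)
P3 → Inner (d²=543.01)
P4 → Upper (d²=823.72)
P5 → Inner (d²=3007.30)
P6 → Inner (d²=1342.60)
P7 → Inner (d²=1844.69)

South, Inner, Inner, Upper, Inner, Inner, Inner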